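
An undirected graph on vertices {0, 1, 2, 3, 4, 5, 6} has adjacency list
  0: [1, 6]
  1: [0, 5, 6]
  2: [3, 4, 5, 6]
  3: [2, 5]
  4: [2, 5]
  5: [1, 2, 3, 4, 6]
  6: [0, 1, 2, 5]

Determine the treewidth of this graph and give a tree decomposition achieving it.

Treewidth 2.
Bags: B1 = {2, 4, 5}  B2 = {2, 3, 5}  B3 = {2, 5, 6}  B4 = {1, 5, 6}  B5 = {0, 1, 6}
Tree: B1–B2, B2–B3, B3–B4, B4–B5

The largest bag has 3 vertices, giving width 2; this decomposition certifies tw(G) ≤ 2. For the lower bound, the 3 vertices {0, 1, 6} are pairwise adjacent, and any tree decomposition puts a clique entirely inside one bag — forcing width ≥ 2. Combining the bounds, tw(G) = 2.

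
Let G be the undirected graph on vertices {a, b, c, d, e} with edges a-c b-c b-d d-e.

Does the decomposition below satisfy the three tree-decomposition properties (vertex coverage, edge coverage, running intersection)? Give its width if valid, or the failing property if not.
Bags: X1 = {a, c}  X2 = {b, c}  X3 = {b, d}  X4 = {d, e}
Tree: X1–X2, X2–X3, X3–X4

Yes; width 1.

Vertex coverage: the bags together contain {a, b, c, d, e}, the full vertex set. Edge coverage: each edge of G has both endpoints in at least one bag. Running intersection: for every vertex, the bags containing it form a connected subtree. All three properties hold, so this is a valid tree decomposition of width max|bag| − 1 = 1, and hence tw(G) ≤ 1.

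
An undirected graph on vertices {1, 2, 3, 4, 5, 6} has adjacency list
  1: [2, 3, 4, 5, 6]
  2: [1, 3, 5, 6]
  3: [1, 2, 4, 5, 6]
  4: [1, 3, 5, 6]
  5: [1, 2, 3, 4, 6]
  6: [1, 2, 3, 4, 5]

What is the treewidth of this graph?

4

A width-4 tree decomposition is:
Bags: B1 = {1, 2, 3, 5, 6}  B2 = {1, 3, 4, 5, 6}
Tree: B1–B2
Each bag holds 5 vertices, so the decomposition has width 4, which upper-bounds the treewidth. Conversely, {1, 2, 3, 5, 6} is a clique of size 5, and the vertices of any clique must share a bag in every tree decomposition; so some bag has ≥ 5 vertices and tw(G) ≥ 4. Hence tw(G) = 4 exactly.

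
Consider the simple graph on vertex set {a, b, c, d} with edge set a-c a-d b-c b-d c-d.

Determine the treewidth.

2

A width-2 tree decomposition is:
Bags: B1 = {a, c, d}  B2 = {b, c, d}
Tree: B1–B2
Each bag holds 3 vertices, so the decomposition has width 2, which upper-bounds the treewidth. Conversely, {a, c, d} is a clique of size 3, and the vertices of any clique must share a bag in every tree decomposition; so some bag has ≥ 3 vertices and tw(G) ≥ 2. The upper and lower bounds meet at 2, so that is the treewidth.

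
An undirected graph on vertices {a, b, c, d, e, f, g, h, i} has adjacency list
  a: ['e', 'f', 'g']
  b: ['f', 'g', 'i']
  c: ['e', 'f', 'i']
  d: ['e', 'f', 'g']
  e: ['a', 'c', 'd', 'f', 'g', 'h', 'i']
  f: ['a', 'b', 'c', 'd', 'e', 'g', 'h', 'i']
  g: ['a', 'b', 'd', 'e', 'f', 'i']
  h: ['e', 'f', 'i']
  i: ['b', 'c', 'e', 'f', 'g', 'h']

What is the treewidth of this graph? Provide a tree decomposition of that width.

Treewidth 3.
One optimal decomposition is:
Bags: B1 = {d, e, f, g}  B2 = {e, f, g, i}  B3 = {b, f, g, i}  B4 = {e, f, h, i}  B5 = {a, e, f, g}  B6 = {c, e, f, i}
Tree: B1–B2, B2–B3, B2–B4, B1–B5, B4–B6

The largest bag has 4 vertices, giving width 3; this decomposition certifies tw(G) ≤ 3. Conversely, {d, e, f, g} is a clique of size 4, and the vertices of any clique must share a bag in every tree decomposition; so some bag has ≥ 4 vertices and tw(G) ≥ 3. Therefore the treewidth is 3.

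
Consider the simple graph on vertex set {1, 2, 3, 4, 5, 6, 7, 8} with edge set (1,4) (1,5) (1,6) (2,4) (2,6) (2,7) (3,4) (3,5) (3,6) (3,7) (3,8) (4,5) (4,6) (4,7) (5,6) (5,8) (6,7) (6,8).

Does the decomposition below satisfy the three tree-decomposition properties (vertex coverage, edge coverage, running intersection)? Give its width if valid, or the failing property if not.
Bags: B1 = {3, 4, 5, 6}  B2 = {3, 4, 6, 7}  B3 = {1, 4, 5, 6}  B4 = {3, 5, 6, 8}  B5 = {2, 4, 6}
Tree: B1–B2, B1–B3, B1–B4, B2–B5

No — edge (7,2) lies in no bag.

A tree decomposition must satisfy three properties: every vertex lies in some bag; for every edge, both endpoints lie together in some bag; and for every vertex, the bags containing it form a connected subtree. Here edge (7,2) lies in no bag, so the decomposition is invalid.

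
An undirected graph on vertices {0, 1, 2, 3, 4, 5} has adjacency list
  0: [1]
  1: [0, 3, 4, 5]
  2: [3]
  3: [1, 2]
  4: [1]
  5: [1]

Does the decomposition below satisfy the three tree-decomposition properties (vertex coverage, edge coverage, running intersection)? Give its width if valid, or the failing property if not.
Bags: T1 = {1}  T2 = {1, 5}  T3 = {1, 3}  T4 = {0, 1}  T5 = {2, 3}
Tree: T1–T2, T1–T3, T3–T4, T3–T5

A tree decomposition must satisfy three properties: every vertex lies in some bag; for every edge, both endpoints lie together in some bag; and for every vertex, the bags containing it form a connected subtree. Here vertex 4 appears in no bag, so the decomposition is invalid.

No — vertex 4 appears in no bag.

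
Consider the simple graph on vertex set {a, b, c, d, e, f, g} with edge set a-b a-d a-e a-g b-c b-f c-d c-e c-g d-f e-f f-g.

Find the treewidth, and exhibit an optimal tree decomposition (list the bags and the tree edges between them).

Treewidth 3.
One optimal decomposition is:
Bags: B1 = {a, c, d, f}  B2 = {a, b, c, f}  B3 = {a, c, f, g}  B4 = {a, c, e, f}
Tree: B1–B2, B2–B3, B3–B4

Each bag holds 4 vertices, so the decomposition has width 3, which upper-bounds the treewidth. For the lower bound: the 4 vertex sets {c,d}, {a,b}, {f}, {g} are disjoint, each induces a connected subgraph, and every pair is joined by at least one edge of G. Contracting each set to a single vertex therefore yields K_{4} as a minor, and since treewidth is minor-monotone, tw(G) ≥ tw(K_{4}) = 3. Therefore the treewidth is 3.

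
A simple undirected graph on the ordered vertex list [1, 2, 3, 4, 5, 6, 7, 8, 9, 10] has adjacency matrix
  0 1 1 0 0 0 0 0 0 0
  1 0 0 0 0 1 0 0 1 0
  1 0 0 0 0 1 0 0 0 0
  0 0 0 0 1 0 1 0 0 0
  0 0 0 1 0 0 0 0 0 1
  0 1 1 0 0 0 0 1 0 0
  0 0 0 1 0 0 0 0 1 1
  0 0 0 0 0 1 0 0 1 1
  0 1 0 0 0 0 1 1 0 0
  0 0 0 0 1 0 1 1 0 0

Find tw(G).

2

A width-2 tree decomposition is:
Bags: B1 = {4, 5, 7}  B2 = {5, 7, 10}  B3 = {7, 9, 10}  B4 = {8, 9, 10}  B5 = {2, 8, 9}  B6 = {2, 6, 8}  B7 = {1, 2, 6}  B8 = {1, 3, 6}
Tree: B1–B2, B2–B3, B3–B4, B4–B5, B5–B6, B6–B7, B7–B8
Each bag holds 3 vertices, so the decomposition has width 2, which upper-bounds the treewidth. Since 4–5–10–7–4 is a cycle in G, G is not acyclic. Forests are exactly the graphs of treewidth ≤ 1, so tw(G) ≥ 2. Therefore the treewidth is 2.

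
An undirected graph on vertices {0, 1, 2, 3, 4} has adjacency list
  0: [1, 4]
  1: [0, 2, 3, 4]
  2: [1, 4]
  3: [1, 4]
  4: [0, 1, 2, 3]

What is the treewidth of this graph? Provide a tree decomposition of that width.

Every bag has size at most 3, so the width is 3 − 1 = 2 and tw(G) ≤ 2. For the lower bound, the 3 vertices {0, 1, 4} are pairwise adjacent, and any tree decomposition puts a clique entirely inside one bag — forcing width ≥ 2. The upper and lower bounds meet at 2, so that is the treewidth.

Treewidth 2.
One optimal decomposition is:
Bags: B1 = {1, 2, 4}  B2 = {1, 3, 4}  B3 = {0, 1, 4}
Tree: B1–B2, B1–B3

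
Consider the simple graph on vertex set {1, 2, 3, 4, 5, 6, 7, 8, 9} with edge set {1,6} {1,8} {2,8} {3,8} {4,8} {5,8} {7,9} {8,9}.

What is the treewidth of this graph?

A width-1 tree decomposition is:
Bags: B1 = {8, 9}  B2 = {4, 8}  B3 = {1, 8}  B4 = {2, 8}  B5 = {1, 6}  B6 = {3, 8}  B7 = {5, 8}  B8 = {7, 9}
Tree: B1–B2, B2–B3, B2–B4, B3–B5, B2–B6, B4–B7, B1–B8
The largest bag has 2 vertices, giving width 1; this decomposition certifies tw(G) ≤ 1. G has an edge, so its treewidth is at least 1. Therefore the treewidth is 1.

1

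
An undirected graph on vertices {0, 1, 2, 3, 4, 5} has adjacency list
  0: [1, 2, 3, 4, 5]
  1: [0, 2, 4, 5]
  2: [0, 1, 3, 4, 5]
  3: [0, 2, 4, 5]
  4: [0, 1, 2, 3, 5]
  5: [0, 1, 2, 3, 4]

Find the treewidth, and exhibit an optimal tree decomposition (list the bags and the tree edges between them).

Treewidth 4.
One such decomposition:
Bags: B1 = {0, 1, 2, 4, 5}  B2 = {0, 2, 3, 4, 5}
Tree: B1–B2

Each bag holds 5 vertices, so the decomposition has width 4, which upper-bounds the treewidth. On the other hand G contains the 5-clique {0, 1, 2, 4, 5}. A clique must lie in a single bag of any decomposition, so no decomposition can have width below 4. Combining the bounds, tw(G) = 4.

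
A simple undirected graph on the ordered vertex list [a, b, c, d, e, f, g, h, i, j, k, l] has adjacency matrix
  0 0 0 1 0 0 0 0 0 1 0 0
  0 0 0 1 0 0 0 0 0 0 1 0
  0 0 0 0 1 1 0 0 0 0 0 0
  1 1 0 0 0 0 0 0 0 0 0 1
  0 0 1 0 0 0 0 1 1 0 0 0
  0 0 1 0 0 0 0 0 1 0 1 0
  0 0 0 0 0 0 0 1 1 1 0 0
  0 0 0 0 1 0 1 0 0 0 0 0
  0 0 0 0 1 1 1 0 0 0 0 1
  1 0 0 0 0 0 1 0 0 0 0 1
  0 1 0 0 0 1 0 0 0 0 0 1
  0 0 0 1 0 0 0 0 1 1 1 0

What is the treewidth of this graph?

3

A width-3 tree decomposition is:
Bags: B1 = {a, b, d, k}  B2 = {a, d, k, l}  B3 = {a, j, k, l}  B4 = {f, j, k, l}  B5 = {f, i, j, l}  B6 = {f, g, i, j}  B7 = {c, f, g, i}  B8 = {c, e, g, i}  B9 = {c, e, g, h}
Tree: B1–B2, B2–B3, B3–B4, B4–B5, B5–B6, B6–B7, B7–B8, B8–B9
The largest bag has 4 vertices, giving width 3; this decomposition certifies tw(G) ≤ 3. For the lower bound: the 4 vertex sets {a,b,d}, {k}, {l}, {f,g,i,j} are disjoint, each induces a connected subgraph, and every pair is joined by at least one edge of G. Contracting each set to a single vertex therefore yields K_{4} as a minor, and since treewidth is minor-monotone, tw(G) ≥ tw(K_{4}) = 3. Combining the bounds, tw(G) = 3.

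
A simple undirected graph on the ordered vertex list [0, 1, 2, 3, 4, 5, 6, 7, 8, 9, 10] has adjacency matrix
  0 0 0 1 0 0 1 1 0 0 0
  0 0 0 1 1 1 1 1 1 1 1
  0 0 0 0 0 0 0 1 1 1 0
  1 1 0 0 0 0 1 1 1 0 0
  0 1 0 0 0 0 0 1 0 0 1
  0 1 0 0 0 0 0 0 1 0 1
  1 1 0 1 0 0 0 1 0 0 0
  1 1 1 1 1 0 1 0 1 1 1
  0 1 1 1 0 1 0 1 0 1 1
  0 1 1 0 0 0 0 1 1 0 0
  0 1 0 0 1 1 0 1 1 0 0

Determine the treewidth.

A width-3 tree decomposition is:
Bags: B1 = {1, 7, 8, 9}  B2 = {1, 7, 8, 10}  B3 = {1, 3, 7, 8}  B4 = {2, 7, 8, 9}  B5 = {1, 5, 8, 10}  B6 = {1, 3, 6, 7}  B7 = {0, 3, 6, 7}  B8 = {1, 4, 7, 10}
Tree: B1–B2, B2–B3, B1–B4, B2–B5, B3–B6, B6–B7, B2–B8
Each bag holds 4 vertices, so the decomposition has width 3, which upper-bounds the treewidth. For the lower bound, the 4 vertices {1, 5, 8, 10} are pairwise adjacent, and any tree decomposition puts a clique entirely inside one bag — forcing width ≥ 3. Therefore the treewidth is 3.

3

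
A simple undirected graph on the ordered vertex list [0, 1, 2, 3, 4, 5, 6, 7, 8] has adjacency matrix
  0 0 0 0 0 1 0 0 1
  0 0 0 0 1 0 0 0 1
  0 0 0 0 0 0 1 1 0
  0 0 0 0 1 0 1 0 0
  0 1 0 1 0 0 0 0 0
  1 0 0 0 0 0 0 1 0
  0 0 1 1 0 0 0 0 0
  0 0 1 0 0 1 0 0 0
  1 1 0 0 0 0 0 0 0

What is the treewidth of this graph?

A width-2 tree decomposition is:
Bags: B1 = {1, 4, 8}  B2 = {0, 4, 8}  B3 = {0, 4, 5}  B4 = {4, 5, 7}  B5 = {2, 4, 7}  B6 = {2, 4, 6}  B7 = {3, 4, 6}
Tree: B1–B2, B2–B3, B3–B4, B4–B5, B5–B6, B6–B7
Every bag has size at most 3, so the width is 3 − 1 = 2 and tw(G) ≤ 2. The edges 4–1–8–0–5–7–2–6–3–4 form a cycle, so G is not a tree and its treewidth is at least 2. Combining the bounds, tw(G) = 2.

2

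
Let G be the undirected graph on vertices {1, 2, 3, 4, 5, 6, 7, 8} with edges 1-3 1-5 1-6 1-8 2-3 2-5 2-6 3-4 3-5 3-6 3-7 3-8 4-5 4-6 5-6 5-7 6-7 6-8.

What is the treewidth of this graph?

A width-3 tree decomposition is:
Bags: B1 = {1, 3, 5, 6}  B2 = {3, 4, 5, 6}  B3 = {3, 5, 6, 7}  B4 = {1, 3, 6, 8}  B5 = {2, 3, 5, 6}
Tree: B1–B2, B2–B3, B1–B4, B3–B5
Each bag holds 4 vertices, so the decomposition has width 3, which upper-bounds the treewidth. On the other hand G contains the 4-clique {1, 3, 6, 8}. A clique must lie in a single bag of any decomposition, so no decomposition can have width below 3. The upper and lower bounds meet at 3, so that is the treewidth.

3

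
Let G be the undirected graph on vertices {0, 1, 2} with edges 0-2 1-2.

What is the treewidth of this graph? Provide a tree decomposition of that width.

The largest bag has 2 vertices, giving width 1; this decomposition certifies tw(G) ≤ 1. Any graph with an edge has treewidth ≥ 1, and G has the edge 0–2. The upper and lower bounds meet at 1, so that is the treewidth.

Treewidth 1.
Bags: B1 = {0, 2}  B2 = {1, 2}
Tree: B1–B2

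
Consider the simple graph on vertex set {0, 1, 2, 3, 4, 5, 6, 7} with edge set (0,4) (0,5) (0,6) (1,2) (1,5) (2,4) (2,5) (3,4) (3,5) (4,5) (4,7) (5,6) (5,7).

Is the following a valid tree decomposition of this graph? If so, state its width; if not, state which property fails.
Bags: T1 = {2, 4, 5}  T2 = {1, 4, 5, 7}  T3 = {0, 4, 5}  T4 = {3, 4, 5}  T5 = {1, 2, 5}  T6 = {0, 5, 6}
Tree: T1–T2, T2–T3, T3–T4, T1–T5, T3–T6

A tree decomposition must satisfy three properties: every vertex lies in some bag; for every edge, both endpoints lie together in some bag; and for every vertex, the bags containing it form a connected subtree. Here bags containing vertex 1 are not connected in the tree, so the decomposition is invalid.

No — bags containing vertex 1 are not connected in the tree.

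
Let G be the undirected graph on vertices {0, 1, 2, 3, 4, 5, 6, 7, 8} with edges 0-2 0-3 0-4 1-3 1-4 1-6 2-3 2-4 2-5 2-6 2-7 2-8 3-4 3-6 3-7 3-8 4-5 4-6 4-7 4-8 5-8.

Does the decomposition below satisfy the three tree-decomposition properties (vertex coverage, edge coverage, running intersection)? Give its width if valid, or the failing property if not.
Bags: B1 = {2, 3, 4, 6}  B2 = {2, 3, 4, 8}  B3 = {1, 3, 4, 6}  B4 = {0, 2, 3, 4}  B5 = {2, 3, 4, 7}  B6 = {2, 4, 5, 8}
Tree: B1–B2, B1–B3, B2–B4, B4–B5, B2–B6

Vertex coverage: the bags together contain {0, 1, 2, 3, 4, 5, 6, 7, 8}, the full vertex set. Edge coverage: each edge of G has both endpoints in at least one bag. Running intersection: for every vertex, the bags containing it form a connected subtree. All three properties hold, so this is a valid tree decomposition of width max|bag| − 1 = 3, and hence tw(G) ≤ 3.

Yes; width 3.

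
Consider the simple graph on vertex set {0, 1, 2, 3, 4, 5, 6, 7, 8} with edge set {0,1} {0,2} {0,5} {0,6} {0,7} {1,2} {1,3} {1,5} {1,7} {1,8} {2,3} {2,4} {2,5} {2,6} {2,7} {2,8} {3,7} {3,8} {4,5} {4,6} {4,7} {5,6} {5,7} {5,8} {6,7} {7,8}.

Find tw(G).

4

A width-4 tree decomposition is:
Bags: B1 = {0, 1, 2, 5, 7}  B2 = {0, 2, 5, 6, 7}  B3 = {1, 2, 5, 7, 8}  B4 = {1, 2, 3, 7, 8}  B5 = {2, 4, 5, 6, 7}
Tree: B1–B2, B1–B3, B3–B4, B2–B5
Every bag has size at most 5, so the width is 5 − 1 = 4 and tw(G) ≤ 4. For the lower bound, the 5 vertices {1, 2, 3, 7, 8} are pairwise adjacent, and any tree decomposition puts a clique entirely inside one bag — forcing width ≥ 4. Therefore the treewidth is 4.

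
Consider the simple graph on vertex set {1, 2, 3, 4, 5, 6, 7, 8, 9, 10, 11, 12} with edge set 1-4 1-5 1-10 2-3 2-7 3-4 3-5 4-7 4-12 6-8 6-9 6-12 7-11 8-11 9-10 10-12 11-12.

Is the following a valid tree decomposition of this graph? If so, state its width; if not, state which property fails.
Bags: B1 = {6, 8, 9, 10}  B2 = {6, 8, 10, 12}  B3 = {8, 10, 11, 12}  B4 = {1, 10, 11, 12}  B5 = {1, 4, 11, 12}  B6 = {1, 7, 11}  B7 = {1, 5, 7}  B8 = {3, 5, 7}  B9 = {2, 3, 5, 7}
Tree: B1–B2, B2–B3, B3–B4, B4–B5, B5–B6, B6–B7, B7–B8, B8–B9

A tree decomposition must satisfy three properties: every vertex lies in some bag; for every edge, both endpoints lie together in some bag; and for every vertex, the bags containing it form a connected subtree. Here edge (4,7) lies in no bag, so the decomposition is invalid.

No — edge (4,7) lies in no bag.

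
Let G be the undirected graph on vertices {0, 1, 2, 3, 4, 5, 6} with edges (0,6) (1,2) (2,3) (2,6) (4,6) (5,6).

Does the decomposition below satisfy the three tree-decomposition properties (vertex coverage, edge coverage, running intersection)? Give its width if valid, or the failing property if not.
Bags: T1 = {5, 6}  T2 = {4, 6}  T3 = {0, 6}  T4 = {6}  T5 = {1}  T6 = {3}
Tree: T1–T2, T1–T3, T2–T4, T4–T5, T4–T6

A tree decomposition must satisfy three properties: every vertex lies in some bag; for every edge, both endpoints lie together in some bag; and for every vertex, the bags containing it form a connected subtree. Here vertex 2 appears in no bag, so the decomposition is invalid.

No — vertex 2 appears in no bag.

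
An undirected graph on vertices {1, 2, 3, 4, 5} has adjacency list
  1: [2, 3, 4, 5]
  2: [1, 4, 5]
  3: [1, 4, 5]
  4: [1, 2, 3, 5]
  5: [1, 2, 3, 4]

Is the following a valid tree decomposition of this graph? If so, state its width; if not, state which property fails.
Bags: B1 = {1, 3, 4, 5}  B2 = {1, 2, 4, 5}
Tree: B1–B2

Yes; width 3.

Every vertex of G appears in some bag (union = {1, 2, 3, 4, 5}); every edge is covered by a bag; and for each vertex v the set of bags containing v is connected in the bag tree. The decomposition is therefore valid. The largest bag has 4 vertices, so the width is 3.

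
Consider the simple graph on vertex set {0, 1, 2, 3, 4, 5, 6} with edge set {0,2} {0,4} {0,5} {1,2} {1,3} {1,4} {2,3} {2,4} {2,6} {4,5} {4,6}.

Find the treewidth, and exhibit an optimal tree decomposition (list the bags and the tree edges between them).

Treewidth 2.
Bags: B1 = {1, 2, 4}  B2 = {0, 2, 4}  B3 = {0, 4, 5}  B4 = {1, 2, 3}  B5 = {2, 4, 6}
Tree: B1–B2, B2–B3, B1–B4, B1–B5

Each bag holds 3 vertices, so the decomposition has width 2, which upper-bounds the treewidth. For the lower bound, the 3 vertices {1, 2, 3} are pairwise adjacent, and any tree decomposition puts a clique entirely inside one bag — forcing width ≥ 2. The upper and lower bounds meet at 2, so that is the treewidth.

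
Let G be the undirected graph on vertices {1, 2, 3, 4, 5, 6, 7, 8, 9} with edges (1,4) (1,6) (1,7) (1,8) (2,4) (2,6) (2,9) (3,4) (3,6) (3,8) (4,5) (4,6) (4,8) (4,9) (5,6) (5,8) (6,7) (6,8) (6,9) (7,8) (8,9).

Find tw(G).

3

A width-3 tree decomposition is:
Bags: B1 = {1, 4, 6, 8}  B2 = {4, 6, 8, 9}  B3 = {1, 6, 7, 8}  B4 = {2, 4, 6, 9}  B5 = {3, 4, 6, 8}  B6 = {4, 5, 6, 8}
Tree: B1–B2, B1–B3, B2–B4, B1–B5, B5–B6
The largest bag has 4 vertices, giving width 3; this decomposition certifies tw(G) ≤ 3. Conversely, {1, 4, 6, 8} is a clique of size 4, and the vertices of any clique must share a bag in every tree decomposition; so some bag has ≥ 4 vertices and tw(G) ≥ 3. Therefore the treewidth is 3.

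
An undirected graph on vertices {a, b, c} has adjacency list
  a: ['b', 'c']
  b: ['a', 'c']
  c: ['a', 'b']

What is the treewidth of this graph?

2

A width-2 tree decomposition is:
Bags: B1 = {a, b, c}
Tree: (single bag)
A single bag containing all 3 vertices is trivially a valid decomposition of width 2. For the lower bound, the 3 vertices {a, b, c} are pairwise adjacent, and any tree decomposition puts a clique entirely inside one bag — forcing width ≥ 2. Combining the bounds, tw(G) = 2.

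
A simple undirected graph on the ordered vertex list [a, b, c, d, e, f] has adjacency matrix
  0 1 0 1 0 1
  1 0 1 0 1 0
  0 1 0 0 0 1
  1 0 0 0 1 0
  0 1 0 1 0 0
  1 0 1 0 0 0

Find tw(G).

A width-2 tree decomposition is:
Bags: B1 = {a, c, f}  B2 = {a, b, c}  B3 = {a, b, d}  B4 = {b, d, e}
Tree: B1–B2, B2–B3, B3–B4
Each bag holds 3 vertices, so the decomposition has width 2, which upper-bounds the treewidth. Since f–c–b–a–f is a cycle in G, G is not acyclic. Forests are exactly the graphs of treewidth ≤ 1, so tw(G) ≥ 2. Hence tw(G) = 2 exactly.

2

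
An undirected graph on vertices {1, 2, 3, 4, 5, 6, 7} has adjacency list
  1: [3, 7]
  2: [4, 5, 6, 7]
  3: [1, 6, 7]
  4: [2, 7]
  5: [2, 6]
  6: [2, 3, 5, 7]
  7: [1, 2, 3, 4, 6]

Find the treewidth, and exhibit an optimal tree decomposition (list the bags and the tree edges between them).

Treewidth 2.
One optimal decomposition is:
Bags: B1 = {1, 3, 7}  B2 = {3, 6, 7}  B3 = {2, 6, 7}  B4 = {2, 5, 6}  B5 = {2, 4, 7}
Tree: B1–B2, B2–B3, B3–B4, B3–B5

Every bag has size at most 3, so the width is 3 − 1 = 2 and tw(G) ≤ 2. For the lower bound, the 3 vertices {2, 5, 6} are pairwise adjacent, and any tree decomposition puts a clique entirely inside one bag — forcing width ≥ 2. The upper and lower bounds meet at 2, so that is the treewidth.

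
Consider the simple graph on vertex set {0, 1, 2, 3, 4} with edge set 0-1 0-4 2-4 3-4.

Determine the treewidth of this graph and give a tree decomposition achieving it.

The largest bag has 2 vertices, giving width 1; this decomposition certifies tw(G) ≤ 1. Any graph with an edge has treewidth ≥ 1, and G has the edge 0–1. Combining the bounds, tw(G) = 1.

Treewidth 1.
Bags: B1 = {0, 1}  B2 = {0, 4}  B3 = {2, 4}  B4 = {3, 4}
Tree: B1–B2, B2–B3, B2–B4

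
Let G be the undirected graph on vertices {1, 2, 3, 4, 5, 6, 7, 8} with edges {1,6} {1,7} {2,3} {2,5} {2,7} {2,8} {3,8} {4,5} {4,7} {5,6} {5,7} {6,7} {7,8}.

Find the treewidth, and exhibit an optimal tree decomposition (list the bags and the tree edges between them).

Each bag holds 3 vertices, so the decomposition has width 2, which upper-bounds the treewidth. On the other hand G contains the 3-clique {2, 3, 8}. A clique must lie in a single bag of any decomposition, so no decomposition can have width below 2. Therefore the treewidth is 2.

Treewidth 2.
Bags: B1 = {2, 5, 7}  B2 = {5, 6, 7}  B3 = {2, 7, 8}  B4 = {1, 6, 7}  B5 = {2, 3, 8}  B6 = {4, 5, 7}
Tree: B1–B2, B1–B3, B2–B4, B3–B5, B1–B6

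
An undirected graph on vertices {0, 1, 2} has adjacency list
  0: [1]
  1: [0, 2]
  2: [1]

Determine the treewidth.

A width-1 tree decomposition is:
Bags: B1 = {1, 2}  B2 = {0, 1}
Tree: B1–B2
Each bag holds 2 vertices, so the decomposition has width 1, which upper-bounds the treewidth. G has an edge, so its treewidth is at least 1. Combining the bounds, tw(G) = 1.

1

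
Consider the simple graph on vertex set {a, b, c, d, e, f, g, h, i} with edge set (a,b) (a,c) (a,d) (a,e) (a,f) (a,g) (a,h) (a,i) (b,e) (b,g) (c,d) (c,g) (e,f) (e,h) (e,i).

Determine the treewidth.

A width-2 tree decomposition is:
Bags: B1 = {a, b, g}  B2 = {a, b, e}  B3 = {a, c, g}  B4 = {a, e, f}  B5 = {a, e, i}  B6 = {a, c, d}  B7 = {a, e, h}
Tree: B1–B2, B1–B3, B2–B4, B4–B5, B3–B6, B2–B7
The largest bag has 3 vertices, giving width 2; this decomposition certifies tw(G) ≤ 2. On the other hand G contains the 3-clique {a, c, d}. A clique must lie in a single bag of any decomposition, so no decomposition can have width below 2. The upper and lower bounds meet at 2, so that is the treewidth.

2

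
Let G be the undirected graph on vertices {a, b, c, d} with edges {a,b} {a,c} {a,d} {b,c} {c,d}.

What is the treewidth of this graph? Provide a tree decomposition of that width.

The largest bag has 3 vertices, giving width 2; this decomposition certifies tw(G) ≤ 2. For the lower bound, the 3 vertices {a, c, d} are pairwise adjacent, and any tree decomposition puts a clique entirely inside one bag — forcing width ≥ 2. Hence tw(G) = 2 exactly.

Treewidth 2.
One such decomposition:
Bags: B1 = {a, b, c}  B2 = {a, c, d}
Tree: B1–B2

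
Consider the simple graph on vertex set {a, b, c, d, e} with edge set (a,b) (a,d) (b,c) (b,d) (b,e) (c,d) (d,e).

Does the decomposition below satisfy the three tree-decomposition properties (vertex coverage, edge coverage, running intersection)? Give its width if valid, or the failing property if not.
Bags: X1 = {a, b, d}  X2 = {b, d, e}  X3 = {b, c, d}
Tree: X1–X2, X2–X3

Yes; width 2.

Every vertex of G appears in some bag (union = {a, b, c, d, e}); every edge is covered by a bag; and for each vertex v the set of bags containing v is connected in the bag tree. The decomposition is therefore valid. The largest bag has 3 vertices, so the width is 2.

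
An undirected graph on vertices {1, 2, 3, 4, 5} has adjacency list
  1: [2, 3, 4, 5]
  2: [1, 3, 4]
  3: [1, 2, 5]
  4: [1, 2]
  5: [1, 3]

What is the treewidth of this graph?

2

A width-2 tree decomposition is:
Bags: B1 = {1, 3, 5}  B2 = {1, 2, 3}  B3 = {1, 2, 4}
Tree: B1–B2, B2–B3
Each bag holds 3 vertices, so the decomposition has width 2, which upper-bounds the treewidth. On the other hand G contains the 3-clique {1, 2, 3}. A clique must lie in a single bag of any decomposition, so no decomposition can have width below 2. Therefore the treewidth is 2.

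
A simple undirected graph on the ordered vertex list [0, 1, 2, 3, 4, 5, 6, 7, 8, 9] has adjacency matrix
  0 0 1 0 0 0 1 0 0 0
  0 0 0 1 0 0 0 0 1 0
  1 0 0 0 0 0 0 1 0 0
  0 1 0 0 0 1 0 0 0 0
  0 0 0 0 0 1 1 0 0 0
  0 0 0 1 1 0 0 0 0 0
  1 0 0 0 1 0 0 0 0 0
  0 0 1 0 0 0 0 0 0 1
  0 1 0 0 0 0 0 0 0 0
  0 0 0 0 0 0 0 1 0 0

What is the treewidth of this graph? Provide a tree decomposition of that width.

Treewidth 1.
Bags: B1 = {7, 9}  B2 = {2, 7}  B3 = {0, 2}  B4 = {0, 6}  B5 = {4, 6}  B6 = {4, 5}  B7 = {3, 5}  B8 = {1, 3}  B9 = {1, 8}
Tree: B1–B2, B2–B3, B3–B4, B4–B5, B5–B6, B6–B7, B7–B8, B8–B9

The largest bag has 2 vertices, giving width 1; this decomposition certifies tw(G) ≤ 1. Since G has at least one edge (e.g. 9–7), it is not an edgeless graph, so tw(G) ≥ 1. The upper and lower bounds meet at 1, so that is the treewidth.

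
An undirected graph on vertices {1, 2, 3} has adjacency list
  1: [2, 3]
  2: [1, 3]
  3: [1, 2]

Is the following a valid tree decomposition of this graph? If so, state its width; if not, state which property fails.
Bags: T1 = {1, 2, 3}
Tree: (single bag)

Yes; width 2.

Every vertex of G appears in some bag (union = {1, 2, 3}); every edge is covered by a bag; and for each vertex v the set of bags containing v is connected in the bag tree. The decomposition is therefore valid. The largest bag has 3 vertices, so the width is 2.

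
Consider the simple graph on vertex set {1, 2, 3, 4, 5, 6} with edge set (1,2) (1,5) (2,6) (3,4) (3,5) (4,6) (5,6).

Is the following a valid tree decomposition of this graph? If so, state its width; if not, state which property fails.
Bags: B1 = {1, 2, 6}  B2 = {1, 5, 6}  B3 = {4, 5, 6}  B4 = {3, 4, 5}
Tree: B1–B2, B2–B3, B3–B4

Yes; width 2.

Every vertex of G appears in some bag (union = {1, 2, 3, 4, 5, 6}); every edge is covered by a bag; and for each vertex v the set of bags containing v is connected in the bag tree. The decomposition is therefore valid. The largest bag has 3 vertices, so the width is 2.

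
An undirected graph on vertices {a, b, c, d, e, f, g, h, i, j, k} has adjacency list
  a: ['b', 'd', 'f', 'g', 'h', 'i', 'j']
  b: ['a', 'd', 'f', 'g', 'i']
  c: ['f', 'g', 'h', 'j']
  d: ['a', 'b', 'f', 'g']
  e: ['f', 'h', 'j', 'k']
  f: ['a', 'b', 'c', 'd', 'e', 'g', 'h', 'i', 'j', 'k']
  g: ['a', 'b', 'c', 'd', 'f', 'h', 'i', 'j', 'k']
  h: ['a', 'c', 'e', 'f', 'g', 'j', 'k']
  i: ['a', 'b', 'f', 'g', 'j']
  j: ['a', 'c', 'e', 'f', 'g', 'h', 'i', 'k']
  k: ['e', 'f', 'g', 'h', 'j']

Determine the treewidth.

4

A width-4 tree decomposition is:
Bags: B1 = {a, f, g, h, j}  B2 = {a, f, g, i, j}  B3 = {f, g, h, j, k}  B4 = {a, b, f, g, i}  B5 = {a, b, d, f, g}  B6 = {c, f, g, h, j}  B7 = {e, f, h, j, k}
Tree: B1–B2, B1–B3, B2–B4, B4–B5, B3–B6, B3–B7
The largest bag has 5 vertices, giving width 4; this decomposition certifies tw(G) ≤ 4. Conversely, {c, f, g, h, j} is a clique of size 5, and the vertices of any clique must share a bag in every tree decomposition; so some bag has ≥ 5 vertices and tw(G) ≥ 4. The upper and lower bounds meet at 4, so that is the treewidth.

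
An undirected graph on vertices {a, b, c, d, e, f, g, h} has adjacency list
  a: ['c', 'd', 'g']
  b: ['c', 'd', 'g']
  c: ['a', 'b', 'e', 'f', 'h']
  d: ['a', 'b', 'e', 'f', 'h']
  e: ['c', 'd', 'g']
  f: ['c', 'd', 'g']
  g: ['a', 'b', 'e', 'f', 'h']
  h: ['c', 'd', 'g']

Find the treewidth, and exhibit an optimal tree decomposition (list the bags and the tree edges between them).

The largest bag has 4 vertices, giving width 3; this decomposition certifies tw(G) ≤ 3. For the lower bound: the 4 vertex sets {b,c}, {g,h}, {d}, {e} are disjoint, each induces a connected subgraph, and every pair is joined by at least one edge of G. Contracting each set to a single vertex therefore yields K_{4} as a minor, and since treewidth is minor-monotone, tw(G) ≥ tw(K_{4}) = 3. The upper and lower bounds meet at 3, so that is the treewidth.

Treewidth 3.
One optimal decomposition is:
Bags: B1 = {b, c, d, g}  B2 = {c, d, g, h}  B3 = {c, d, e, g}  B4 = {c, d, f, g}  B5 = {a, c, d, g}
Tree: B1–B2, B2–B3, B3–B4, B4–B5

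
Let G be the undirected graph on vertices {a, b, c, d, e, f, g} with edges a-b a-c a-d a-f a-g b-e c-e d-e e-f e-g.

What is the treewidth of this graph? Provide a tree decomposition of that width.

Treewidth 2.
Bags: B1 = {a, b, e}  B2 = {a, e, f}  B3 = {a, d, e}  B4 = {a, c, e}  B5 = {a, e, g}
Tree: B1–B2, B2–B3, B3–B4, B4–B5

Each bag holds 3 vertices, so the decomposition has width 2, which upper-bounds the treewidth. The edges e–b–a–f–e form a cycle, so G is not a tree and its treewidth is at least 2. Therefore the treewidth is 2.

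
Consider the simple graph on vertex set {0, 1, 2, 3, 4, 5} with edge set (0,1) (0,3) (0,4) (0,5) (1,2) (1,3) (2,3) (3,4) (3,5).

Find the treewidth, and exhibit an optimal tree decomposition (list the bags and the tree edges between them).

Treewidth 2.
One optimal decomposition is:
Bags: B1 = {0, 1, 3}  B2 = {1, 2, 3}  B3 = {0, 3, 4}  B4 = {0, 3, 5}
Tree: B1–B2, B1–B3, B3–B4

The largest bag has 3 vertices, giving width 2; this decomposition certifies tw(G) ≤ 2. For the lower bound, the 3 vertices {0, 1, 3} are pairwise adjacent, and any tree decomposition puts a clique entirely inside one bag — forcing width ≥ 2. Hence tw(G) = 2 exactly.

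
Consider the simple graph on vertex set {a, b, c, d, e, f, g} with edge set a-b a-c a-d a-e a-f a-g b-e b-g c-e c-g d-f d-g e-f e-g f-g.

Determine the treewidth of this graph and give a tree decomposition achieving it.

Treewidth 3.
One optimal decomposition is:
Bags: B1 = {a, d, f, g}  B2 = {a, e, f, g}  B3 = {a, b, e, g}  B4 = {a, c, e, g}
Tree: B1–B2, B2–B3, B3–B4

Each bag holds 4 vertices, so the decomposition has width 3, which upper-bounds the treewidth. Conversely, {a, d, f, g} is a clique of size 4, and the vertices of any clique must share a bag in every tree decomposition; so some bag has ≥ 4 vertices and tw(G) ≥ 3. The upper and lower bounds meet at 3, so that is the treewidth.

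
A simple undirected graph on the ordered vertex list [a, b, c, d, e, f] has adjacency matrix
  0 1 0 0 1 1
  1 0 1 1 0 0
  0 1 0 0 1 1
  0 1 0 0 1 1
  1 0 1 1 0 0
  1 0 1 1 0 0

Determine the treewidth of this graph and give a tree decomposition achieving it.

Treewidth 3.
Bags: B1 = {a, c, d, e}  B2 = {a, b, c, d}  B3 = {a, c, d, f}
Tree: B1–B2, B2–B3

Every bag has size at most 4, so the width is 4 − 1 = 3 and tw(G) ≤ 3. For the lower bound: the 4 vertex sets {c,e}, {a,b}, {d}, {f} are disjoint, each induces a connected subgraph, and every pair is joined by at least one edge of G. Contracting each set to a single vertex therefore yields K_{4} as a minor, and since treewidth is minor-monotone, tw(G) ≥ tw(K_{4}) = 3. Combining the bounds, tw(G) = 3.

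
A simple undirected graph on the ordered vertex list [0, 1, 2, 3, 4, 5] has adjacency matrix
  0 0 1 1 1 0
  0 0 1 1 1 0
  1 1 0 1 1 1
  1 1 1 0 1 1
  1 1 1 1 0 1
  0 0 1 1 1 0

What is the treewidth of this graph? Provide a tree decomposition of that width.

Treewidth 3.
One optimal decomposition is:
Bags: B1 = {1, 2, 3, 4}  B2 = {2, 3, 4, 5}  B3 = {0, 2, 3, 4}
Tree: B1–B2, B1–B3

The largest bag has 4 vertices, giving width 3; this decomposition certifies tw(G) ≤ 3. For the lower bound, the 4 vertices {0, 2, 3, 4} are pairwise adjacent, and any tree decomposition puts a clique entirely inside one bag — forcing width ≥ 3. The upper and lower bounds meet at 3, so that is the treewidth.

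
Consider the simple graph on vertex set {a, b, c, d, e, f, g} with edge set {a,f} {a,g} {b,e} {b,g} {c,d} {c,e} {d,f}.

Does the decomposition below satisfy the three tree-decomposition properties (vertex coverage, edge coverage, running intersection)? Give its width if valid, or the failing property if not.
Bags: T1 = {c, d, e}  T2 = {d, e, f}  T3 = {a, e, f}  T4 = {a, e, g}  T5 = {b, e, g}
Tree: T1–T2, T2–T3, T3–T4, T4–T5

Yes; width 2.

Vertex coverage: the bags together contain {a, b, c, d, e, f, g}, the full vertex set. Edge coverage: each edge of G has both endpoints in at least one bag. Running intersection: for every vertex, the bags containing it form a connected subtree. All three properties hold, so this is a valid tree decomposition of width max|bag| − 1 = 2, and hence tw(G) ≤ 2.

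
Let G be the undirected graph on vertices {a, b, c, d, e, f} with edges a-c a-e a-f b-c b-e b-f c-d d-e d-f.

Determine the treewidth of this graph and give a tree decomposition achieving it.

The largest bag has 4 vertices, giving width 3; this decomposition certifies tw(G) ≤ 3. For the lower bound: the 4 vertex sets {b,c}, {a,f}, {d}, {e} are disjoint, each induces a connected subgraph, and every pair is joined by at least one edge of G. Contracting each set to a single vertex therefore yields K_{4} as a minor, and since treewidth is minor-monotone, tw(G) ≥ tw(K_{4}) = 3. Combining the bounds, tw(G) = 3.

Treewidth 3.
Bags: B1 = {a, b, c, d}  B2 = {a, b, d, f}  B3 = {a, b, d, e}
Tree: B1–B2, B2–B3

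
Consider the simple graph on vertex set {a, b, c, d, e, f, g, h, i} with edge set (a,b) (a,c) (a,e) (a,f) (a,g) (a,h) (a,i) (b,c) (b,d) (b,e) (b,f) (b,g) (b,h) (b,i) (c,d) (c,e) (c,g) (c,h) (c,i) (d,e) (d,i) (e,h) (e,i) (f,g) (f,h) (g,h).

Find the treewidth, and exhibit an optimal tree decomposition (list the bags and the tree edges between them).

The largest bag has 5 vertices, giving width 4; this decomposition certifies tw(G) ≤ 4. Conversely, {b, c, d, e, i} is a clique of size 5, and the vertices of any clique must share a bag in every tree decomposition; so some bag has ≥ 5 vertices and tw(G) ≥ 4. Combining the bounds, tw(G) = 4.

Treewidth 4.
Bags: B1 = {a, b, c, e, h}  B2 = {a, b, c, e, i}  B3 = {b, c, d, e, i}  B4 = {a, b, c, g, h}  B5 = {a, b, f, g, h}
Tree: B1–B2, B2–B3, B1–B4, B4–B5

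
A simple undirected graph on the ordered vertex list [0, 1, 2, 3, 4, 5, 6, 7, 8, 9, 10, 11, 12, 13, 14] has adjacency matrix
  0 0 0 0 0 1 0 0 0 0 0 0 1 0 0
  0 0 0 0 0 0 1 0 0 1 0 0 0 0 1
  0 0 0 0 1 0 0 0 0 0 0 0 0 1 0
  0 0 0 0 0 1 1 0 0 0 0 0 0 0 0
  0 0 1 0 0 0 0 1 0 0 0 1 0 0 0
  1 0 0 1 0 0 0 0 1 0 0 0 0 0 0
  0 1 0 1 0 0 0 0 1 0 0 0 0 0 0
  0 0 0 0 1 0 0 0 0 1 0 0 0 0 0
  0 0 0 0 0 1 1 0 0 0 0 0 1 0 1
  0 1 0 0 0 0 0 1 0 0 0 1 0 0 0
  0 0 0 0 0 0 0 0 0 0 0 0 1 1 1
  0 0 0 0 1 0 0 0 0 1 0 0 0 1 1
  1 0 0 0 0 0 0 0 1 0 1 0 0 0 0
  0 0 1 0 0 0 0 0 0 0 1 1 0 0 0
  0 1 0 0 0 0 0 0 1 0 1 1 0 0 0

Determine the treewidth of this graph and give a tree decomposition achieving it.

Each bag holds 4 vertices, so the decomposition has width 3, which upper-bounds the treewidth. For the lower bound: the 4 vertex sets {0,3,5}, {6}, {8}, {1,10,12,14} are disjoint, each induces a connected subgraph, and every pair is joined by at least one edge of G. Contracting each set to a single vertex therefore yields K_{4} as a minor, and since treewidth is minor-monotone, tw(G) ≥ tw(K_{4}) = 3. Hence tw(G) = 3 exactly.

Treewidth 3.
Bags: B1 = {0, 3, 5, 6}  B2 = {0, 5, 6, 8}  B3 = {0, 6, 8, 12}  B4 = {1, 6, 8, 12}  B5 = {1, 8, 12, 14}  B6 = {1, 10, 12, 14}  B7 = {1, 9, 10, 14}  B8 = {9, 10, 11, 14}  B9 = {9, 10, 11, 13}  B10 = {7, 9, 11, 13}  B11 = {4, 7, 11, 13}  B12 = {2, 4, 7, 13}
Tree: B1–B2, B2–B3, B3–B4, B4–B5, B5–B6, B6–B7, B7–B8, B8–B9, B9–B10, B10–B11, B11–B12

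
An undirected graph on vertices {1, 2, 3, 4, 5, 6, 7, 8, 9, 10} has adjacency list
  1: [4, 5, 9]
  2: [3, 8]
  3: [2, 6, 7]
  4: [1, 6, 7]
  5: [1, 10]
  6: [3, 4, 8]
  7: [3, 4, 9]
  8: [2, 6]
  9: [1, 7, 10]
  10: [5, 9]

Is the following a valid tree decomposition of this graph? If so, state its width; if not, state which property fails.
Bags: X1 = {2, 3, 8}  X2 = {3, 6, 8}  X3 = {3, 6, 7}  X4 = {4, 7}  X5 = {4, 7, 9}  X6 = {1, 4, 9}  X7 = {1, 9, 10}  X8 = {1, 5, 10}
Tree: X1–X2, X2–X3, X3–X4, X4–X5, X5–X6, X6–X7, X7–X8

No — edge (6,4) lies in no bag.

A tree decomposition must satisfy three properties: every vertex lies in some bag; for every edge, both endpoints lie together in some bag; and for every vertex, the bags containing it form a connected subtree. Here edge (6,4) lies in no bag, so the decomposition is invalid.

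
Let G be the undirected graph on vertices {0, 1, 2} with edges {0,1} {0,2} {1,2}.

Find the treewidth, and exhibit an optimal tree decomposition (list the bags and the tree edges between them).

Treewidth 2.
One optimal decomposition is:
Bags: B1 = {0, 1, 2}
Tree: (single bag)

A single bag containing all 3 vertices is trivially a valid decomposition of width 2. On the other hand G contains the 3-clique {0, 1, 2}. A clique must lie in a single bag of any decomposition, so no decomposition can have width below 2. Hence tw(G) = 2 exactly.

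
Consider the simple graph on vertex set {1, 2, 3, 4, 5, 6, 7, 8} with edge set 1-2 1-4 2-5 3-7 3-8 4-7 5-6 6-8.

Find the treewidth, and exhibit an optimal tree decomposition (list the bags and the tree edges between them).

Treewidth 2.
One optimal decomposition is:
Bags: B1 = {2, 5, 6}  B2 = {1, 2, 6}  B3 = {1, 4, 6}  B4 = {4, 6, 7}  B5 = {3, 6, 7}  B6 = {3, 6, 8}
Tree: B1–B2, B2–B3, B3–B4, B4–B5, B5–B6

Each bag holds 3 vertices, so the decomposition has width 2, which upper-bounds the treewidth. Since 6–5–2–1–4–7–3–8–6 is a cycle in G, G is not acyclic. Forests are exactly the graphs of treewidth ≤ 1, so tw(G) ≥ 2. The upper and lower bounds meet at 2, so that is the treewidth.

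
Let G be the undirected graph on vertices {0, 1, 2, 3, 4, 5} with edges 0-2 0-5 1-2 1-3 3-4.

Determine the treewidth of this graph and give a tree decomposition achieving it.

The largest bag has 2 vertices, giving width 1; this decomposition certifies tw(G) ≤ 1. Any graph with an edge has treewidth ≥ 1, and G has the edge 5–0. Combining the bounds, tw(G) = 1.

Treewidth 1.
Bags: B1 = {0, 5}  B2 = {0, 2}  B3 = {1, 2}  B4 = {1, 3}  B5 = {3, 4}
Tree: B1–B2, B2–B3, B3–B4, B4–B5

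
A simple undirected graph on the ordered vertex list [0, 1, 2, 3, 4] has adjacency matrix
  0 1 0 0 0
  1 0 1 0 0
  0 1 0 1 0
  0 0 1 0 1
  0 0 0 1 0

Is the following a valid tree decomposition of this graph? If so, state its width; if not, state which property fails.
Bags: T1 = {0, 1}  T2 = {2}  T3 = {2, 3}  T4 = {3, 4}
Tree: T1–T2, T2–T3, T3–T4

No — edge (1,2) lies in no bag.

A tree decomposition must satisfy three properties: every vertex lies in some bag; for every edge, both endpoints lie together in some bag; and for every vertex, the bags containing it form a connected subtree. Here edge (1,2) lies in no bag, so the decomposition is invalid.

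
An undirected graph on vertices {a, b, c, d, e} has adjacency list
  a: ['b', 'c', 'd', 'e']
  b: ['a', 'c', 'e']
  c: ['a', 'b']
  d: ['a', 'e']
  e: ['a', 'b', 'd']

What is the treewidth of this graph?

2

A width-2 tree decomposition is:
Bags: B1 = {a, b, e}  B2 = {a, b, c}  B3 = {a, d, e}
Tree: B1–B2, B1–B3
Every bag has size at most 3, so the width is 3 − 1 = 2 and tw(G) ≤ 2. For the lower bound, the 3 vertices {a, d, e} are pairwise adjacent, and any tree decomposition puts a clique entirely inside one bag — forcing width ≥ 2. Combining the bounds, tw(G) = 2.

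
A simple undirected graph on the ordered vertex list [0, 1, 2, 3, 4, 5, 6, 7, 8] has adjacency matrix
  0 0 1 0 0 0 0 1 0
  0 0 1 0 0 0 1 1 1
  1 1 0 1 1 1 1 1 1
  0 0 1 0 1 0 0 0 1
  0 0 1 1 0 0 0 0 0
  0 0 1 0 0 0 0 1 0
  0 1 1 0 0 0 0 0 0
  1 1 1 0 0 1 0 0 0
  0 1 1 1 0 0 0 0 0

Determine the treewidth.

A width-2 tree decomposition is:
Bags: B1 = {1, 2, 8}  B2 = {1, 2, 7}  B3 = {2, 3, 8}  B4 = {2, 3, 4}  B5 = {2, 5, 7}  B6 = {0, 2, 7}  B7 = {1, 2, 6}
Tree: B1–B2, B1–B3, B3–B4, B2–B5, B2–B6, B2–B7
Each bag holds 3 vertices, so the decomposition has width 2, which upper-bounds the treewidth. Conversely, {0, 2, 7} is a clique of size 3, and the vertices of any clique must share a bag in every tree decomposition; so some bag has ≥ 3 vertices and tw(G) ≥ 2. Therefore the treewidth is 2.

2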